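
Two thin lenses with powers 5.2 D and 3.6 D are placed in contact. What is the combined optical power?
P_total = P₁ + P₂ = 8.8 D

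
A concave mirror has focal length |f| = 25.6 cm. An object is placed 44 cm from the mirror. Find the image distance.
f = +25.6 cm (concave); 1/di = 1/f − 1/do → di = 61.22 cm (real image, in front of mirror)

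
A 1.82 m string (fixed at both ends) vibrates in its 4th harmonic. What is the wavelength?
λₙ = 2L/n = 0.91 m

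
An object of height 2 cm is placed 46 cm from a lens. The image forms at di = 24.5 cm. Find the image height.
hi = (-di/do) × ho = -1.065 cm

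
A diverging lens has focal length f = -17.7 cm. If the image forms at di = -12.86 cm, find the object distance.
1/do = 1/f − 1/di → do = 47.03 cm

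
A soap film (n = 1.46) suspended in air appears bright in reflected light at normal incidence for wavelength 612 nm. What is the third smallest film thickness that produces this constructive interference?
2nt = (m − ½)λ with m = 3 → t = (m − ½)λ/(2n) = 524 nm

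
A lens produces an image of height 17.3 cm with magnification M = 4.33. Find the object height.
ho = |hi|/|M| = 3.995 cm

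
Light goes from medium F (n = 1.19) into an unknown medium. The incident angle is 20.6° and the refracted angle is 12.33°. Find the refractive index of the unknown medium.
n₂ = n₁·sin θ₁ / sin θ₂ = 1.961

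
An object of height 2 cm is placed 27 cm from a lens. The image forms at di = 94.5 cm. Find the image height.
hi = (-di/do) × ho = -7 cm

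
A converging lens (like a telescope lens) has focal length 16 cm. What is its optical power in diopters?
P = 1/f = 6.25 D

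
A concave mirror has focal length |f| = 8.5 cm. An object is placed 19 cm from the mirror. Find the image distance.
f = +8.5 cm (concave); 1/di = 1/f − 1/do → di = 15.38 cm (real image, in front of mirror)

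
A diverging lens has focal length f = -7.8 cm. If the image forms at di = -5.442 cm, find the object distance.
1/do = 1/f − 1/di → do = 18 cm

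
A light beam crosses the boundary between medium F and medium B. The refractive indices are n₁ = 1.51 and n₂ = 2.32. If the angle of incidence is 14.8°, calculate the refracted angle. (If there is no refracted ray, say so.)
sin θ₂ = (n₁/n₂)·sin θ₁ = 0.1663 → θ₂ = 9.57°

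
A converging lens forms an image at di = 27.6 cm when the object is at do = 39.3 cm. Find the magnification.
M = −di/do = -0.7023 (inverted image)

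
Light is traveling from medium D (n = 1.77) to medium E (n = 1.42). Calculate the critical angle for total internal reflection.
θc = arcsin(n₂/n₁) = 53.35°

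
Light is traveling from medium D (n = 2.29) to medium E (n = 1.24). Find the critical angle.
θc = arcsin(n₂/n₁) = 32.78°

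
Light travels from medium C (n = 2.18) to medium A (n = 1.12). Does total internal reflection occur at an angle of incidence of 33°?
θc = arcsin(n₂/n₁) = 30.91°; 33° > θc, so yes — total internal reflection.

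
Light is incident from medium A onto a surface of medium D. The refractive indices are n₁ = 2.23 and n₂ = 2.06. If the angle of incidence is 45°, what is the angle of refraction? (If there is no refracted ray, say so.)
sin θ₂ = (n₁/n₂)·sin θ₁ = 0.7655 → θ₂ = 49.95°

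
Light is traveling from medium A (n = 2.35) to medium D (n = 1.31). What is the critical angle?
θc = arcsin(n₂/n₁) = 33.88°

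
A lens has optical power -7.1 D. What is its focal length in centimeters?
f = 1/P = -14.08 cm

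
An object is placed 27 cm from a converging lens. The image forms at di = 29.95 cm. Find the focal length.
1/f = 1/do + 1/di → f = 14.2 cm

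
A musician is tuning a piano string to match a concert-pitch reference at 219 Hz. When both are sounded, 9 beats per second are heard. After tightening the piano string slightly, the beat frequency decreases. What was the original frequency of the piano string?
210 Hz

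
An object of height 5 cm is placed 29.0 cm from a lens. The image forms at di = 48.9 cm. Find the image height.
hi = (-di/do) × ho = -8.431 cm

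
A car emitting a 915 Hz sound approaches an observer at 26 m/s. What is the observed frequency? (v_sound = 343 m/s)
f_obs = f·v/(v − v_s) = 990 Hz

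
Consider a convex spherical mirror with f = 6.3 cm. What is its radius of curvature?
R = 2|f| = 12.6 cm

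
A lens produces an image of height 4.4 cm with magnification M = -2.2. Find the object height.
ho = |hi|/|M| = 2 cm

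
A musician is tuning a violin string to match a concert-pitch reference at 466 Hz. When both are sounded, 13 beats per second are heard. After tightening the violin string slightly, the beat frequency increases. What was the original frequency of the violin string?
479 Hz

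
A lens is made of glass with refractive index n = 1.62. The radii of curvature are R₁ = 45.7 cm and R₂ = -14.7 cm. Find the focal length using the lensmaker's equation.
1/f = (n − 1)(1/R₁ − 1/R₂) → f = 17.94 cm (converging lens)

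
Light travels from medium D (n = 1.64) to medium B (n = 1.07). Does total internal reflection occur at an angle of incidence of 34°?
θc = arcsin(n₂/n₁) = 40.73°; 34° < θc, so no — the ray refracts.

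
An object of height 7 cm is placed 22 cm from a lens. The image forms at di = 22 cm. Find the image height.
hi = (-di/do) × ho = -7 cm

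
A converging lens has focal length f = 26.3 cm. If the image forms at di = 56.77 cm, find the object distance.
1/do = 1/f − 1/di → do = 49 cm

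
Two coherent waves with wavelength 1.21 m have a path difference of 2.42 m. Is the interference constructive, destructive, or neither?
constructive — path difference = 2λ, a whole number of wavelengths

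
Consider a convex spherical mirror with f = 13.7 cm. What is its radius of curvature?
R = 2|f| = 27.4 cm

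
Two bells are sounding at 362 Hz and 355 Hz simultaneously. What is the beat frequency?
7 Hz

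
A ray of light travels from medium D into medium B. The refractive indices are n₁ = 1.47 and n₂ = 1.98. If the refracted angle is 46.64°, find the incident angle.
sin θ₁ = (n₂/n₁)·sin θ₂ → θ₁ = 78.32°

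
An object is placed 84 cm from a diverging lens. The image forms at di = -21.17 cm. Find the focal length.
1/f = 1/do + 1/di → f = -28.3 cm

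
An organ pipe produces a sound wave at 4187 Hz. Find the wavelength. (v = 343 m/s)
λ = v/f = 0.08192 m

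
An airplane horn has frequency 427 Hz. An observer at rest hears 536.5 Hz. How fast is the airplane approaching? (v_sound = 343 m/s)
v_s = v·(1 − f/f_obs) = 70.01 m/s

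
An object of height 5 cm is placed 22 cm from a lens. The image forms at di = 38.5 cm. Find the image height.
hi = (-di/do) × ho = -8.75 cm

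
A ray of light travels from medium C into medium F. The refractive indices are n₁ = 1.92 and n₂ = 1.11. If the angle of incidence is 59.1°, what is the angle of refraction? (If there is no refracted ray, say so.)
sin θ₂ = (n₁/n₂)·sin θ₁ = 1.484 > 1, so there is no refracted ray — the light undergoes total internal reflection.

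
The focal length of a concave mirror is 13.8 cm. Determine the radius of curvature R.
R = 2|f| = 27.6 cm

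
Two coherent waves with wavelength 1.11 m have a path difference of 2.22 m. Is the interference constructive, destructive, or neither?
constructive — path difference = 2λ, a whole number of wavelengths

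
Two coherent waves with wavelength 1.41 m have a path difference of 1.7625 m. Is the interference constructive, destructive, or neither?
neither (partial) — path difference = 1.25λ, neither a whole number of wavelengths nor an odd multiple of λ/2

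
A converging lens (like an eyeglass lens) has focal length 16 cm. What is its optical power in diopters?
P = 1/f = 6.25 D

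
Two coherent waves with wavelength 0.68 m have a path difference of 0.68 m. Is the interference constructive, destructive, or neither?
constructive — path difference = 1λ, a whole number of wavelengths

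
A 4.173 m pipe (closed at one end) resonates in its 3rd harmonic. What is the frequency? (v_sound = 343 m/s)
fₙ = nv/(4L) = 61.65 Hz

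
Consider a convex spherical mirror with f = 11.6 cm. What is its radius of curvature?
R = 2|f| = 23.2 cm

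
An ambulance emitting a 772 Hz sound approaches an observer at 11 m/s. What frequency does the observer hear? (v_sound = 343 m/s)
f_obs = f·v/(v − v_s) = 797.6 Hz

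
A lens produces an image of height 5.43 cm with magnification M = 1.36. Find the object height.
ho = |hi|/|M| = 3.993 cm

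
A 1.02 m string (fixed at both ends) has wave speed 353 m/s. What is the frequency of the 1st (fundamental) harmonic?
fₙ = nv/(2L) = 173 Hz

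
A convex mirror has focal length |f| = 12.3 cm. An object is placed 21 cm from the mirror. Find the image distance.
f = −12.3 cm (convex); 1/di = 1/f − 1/do → di = -7.757 cm (virtual image, behind mirror)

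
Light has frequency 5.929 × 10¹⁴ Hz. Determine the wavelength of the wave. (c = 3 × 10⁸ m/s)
λ = c/f = 506 nm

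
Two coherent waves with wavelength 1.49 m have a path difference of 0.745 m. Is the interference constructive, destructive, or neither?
destructive — path difference = 0.5λ, an odd multiple of λ/2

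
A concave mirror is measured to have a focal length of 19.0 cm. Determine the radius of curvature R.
R = 2|f| = 38 cm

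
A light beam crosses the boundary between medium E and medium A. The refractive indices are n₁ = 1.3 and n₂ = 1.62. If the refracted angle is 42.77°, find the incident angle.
sin θ₁ = (n₂/n₁)·sin θ₂ → θ₁ = 57.8°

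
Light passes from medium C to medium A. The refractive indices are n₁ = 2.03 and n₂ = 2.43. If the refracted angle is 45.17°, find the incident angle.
sin θ₁ = (n₂/n₁)·sin θ₂ → θ₁ = 58.1°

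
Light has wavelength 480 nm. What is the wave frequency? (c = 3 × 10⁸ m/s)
f = c/λ = 6.250 × 10¹⁴ Hz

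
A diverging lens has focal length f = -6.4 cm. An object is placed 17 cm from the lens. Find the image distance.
1/di = 1/f − 1/do → di = -4.65 cm (virtual image)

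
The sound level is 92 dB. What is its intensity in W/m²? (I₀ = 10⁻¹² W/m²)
I = I₀·10^(β/10) = 1.58 × 10⁻³ W/m²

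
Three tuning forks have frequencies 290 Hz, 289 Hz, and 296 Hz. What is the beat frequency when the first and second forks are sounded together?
1 Hz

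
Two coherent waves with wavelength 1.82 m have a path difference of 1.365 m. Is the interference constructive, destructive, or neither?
neither (partial) — path difference = 0.75λ, neither a whole number of wavelengths nor an odd multiple of λ/2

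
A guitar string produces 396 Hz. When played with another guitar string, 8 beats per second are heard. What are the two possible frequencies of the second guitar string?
f₂ = 396 ± 8 Hz → 404 Hz or 388 Hz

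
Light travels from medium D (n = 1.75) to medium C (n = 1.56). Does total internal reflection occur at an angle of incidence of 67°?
θc = arcsin(n₂/n₁) = 63.05°; 67° > θc, so yes — total internal reflection.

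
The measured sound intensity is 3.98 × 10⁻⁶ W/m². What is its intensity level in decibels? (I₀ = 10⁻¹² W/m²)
β = 10·log₁₀(I/I₀) = 66 dB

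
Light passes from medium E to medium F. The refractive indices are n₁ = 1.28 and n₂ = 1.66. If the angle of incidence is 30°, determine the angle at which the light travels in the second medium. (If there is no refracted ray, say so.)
sin θ₂ = (n₁/n₂)·sin θ₁ = 0.3855 → θ₂ = 22.68°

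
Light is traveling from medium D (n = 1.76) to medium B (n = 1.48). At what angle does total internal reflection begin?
θc = arcsin(n₂/n₁) = 57.24°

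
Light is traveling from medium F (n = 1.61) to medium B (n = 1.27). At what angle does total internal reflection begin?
θc = arcsin(n₂/n₁) = 52.08°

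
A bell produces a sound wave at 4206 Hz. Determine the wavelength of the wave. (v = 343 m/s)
λ = v/f = 0.08155 m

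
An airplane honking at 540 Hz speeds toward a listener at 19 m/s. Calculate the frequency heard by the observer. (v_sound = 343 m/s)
f_obs = f·v/(v − v_s) = 571.7 Hz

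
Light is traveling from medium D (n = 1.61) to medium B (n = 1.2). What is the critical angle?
θc = arcsin(n₂/n₁) = 48.19°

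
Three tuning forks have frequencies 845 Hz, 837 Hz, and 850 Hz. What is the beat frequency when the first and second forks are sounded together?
8 Hz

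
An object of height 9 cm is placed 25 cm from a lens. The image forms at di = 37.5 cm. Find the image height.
hi = (-di/do) × ho = -13.5 cm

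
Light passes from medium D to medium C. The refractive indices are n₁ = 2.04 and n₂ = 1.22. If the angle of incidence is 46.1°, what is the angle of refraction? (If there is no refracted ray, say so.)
sin θ₂ = (n₁/n₂)·sin θ₁ = 1.205 > 1, so there is no refracted ray — the light undergoes total internal reflection.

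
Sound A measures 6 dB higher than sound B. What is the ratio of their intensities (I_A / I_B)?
I_A/I_B = 10^(Δβ/10) = 3.981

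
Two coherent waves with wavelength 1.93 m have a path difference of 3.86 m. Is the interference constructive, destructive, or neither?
constructive — path difference = 2λ, a whole number of wavelengths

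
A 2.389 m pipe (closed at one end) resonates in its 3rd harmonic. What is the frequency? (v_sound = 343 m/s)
fₙ = nv/(4L) = 107.7 Hz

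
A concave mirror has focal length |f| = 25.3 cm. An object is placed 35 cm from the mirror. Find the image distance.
f = +25.3 cm (concave); 1/di = 1/f − 1/do → di = 91.29 cm (real image, in front of mirror)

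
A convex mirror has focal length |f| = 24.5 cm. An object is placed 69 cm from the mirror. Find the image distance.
f = −24.5 cm (convex); 1/di = 1/f − 1/do → di = -18.08 cm (virtual image, behind mirror)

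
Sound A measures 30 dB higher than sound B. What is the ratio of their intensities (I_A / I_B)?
I_A/I_B = 10^(Δβ/10) = 1000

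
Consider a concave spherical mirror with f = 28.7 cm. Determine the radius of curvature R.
R = 2|f| = 57.4 cm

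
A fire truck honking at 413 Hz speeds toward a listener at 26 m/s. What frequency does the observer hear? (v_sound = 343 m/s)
f_obs = f·v/(v − v_s) = 446.9 Hz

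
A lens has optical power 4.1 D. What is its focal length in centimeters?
f = 1/P = 24.39 cm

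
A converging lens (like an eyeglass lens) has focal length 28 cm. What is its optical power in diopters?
P = 1/f = 3.571 D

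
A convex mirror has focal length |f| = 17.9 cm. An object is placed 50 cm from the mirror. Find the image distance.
f = −17.9 cm (convex); 1/di = 1/f − 1/do → di = -13.18 cm (virtual image, behind mirror)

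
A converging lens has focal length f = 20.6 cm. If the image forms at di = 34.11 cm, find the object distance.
1/do = 1/f − 1/di → do = 52.01 cm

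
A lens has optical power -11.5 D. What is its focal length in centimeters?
f = 1/P = -8.696 cm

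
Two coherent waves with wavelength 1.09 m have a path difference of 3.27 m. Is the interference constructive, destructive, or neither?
constructive — path difference = 3λ, a whole number of wavelengths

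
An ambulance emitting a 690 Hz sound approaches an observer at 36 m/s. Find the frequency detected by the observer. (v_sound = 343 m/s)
f_obs = f·v/(v − v_s) = 770.9 Hz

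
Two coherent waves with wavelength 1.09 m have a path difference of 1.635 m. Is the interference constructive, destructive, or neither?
destructive — path difference = 1.5λ, an odd multiple of λ/2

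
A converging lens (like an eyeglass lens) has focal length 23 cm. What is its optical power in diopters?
P = 1/f = 4.348 D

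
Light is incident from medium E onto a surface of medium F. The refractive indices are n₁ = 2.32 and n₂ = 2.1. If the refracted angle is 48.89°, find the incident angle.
sin θ₁ = (n₂/n₁)·sin θ₂ → θ₁ = 43°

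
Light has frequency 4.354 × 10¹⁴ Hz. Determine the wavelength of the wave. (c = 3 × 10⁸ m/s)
λ = c/f = 689 nm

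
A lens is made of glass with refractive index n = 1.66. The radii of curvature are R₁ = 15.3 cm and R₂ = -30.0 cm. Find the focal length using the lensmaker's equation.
1/f = (n − 1)(1/R₁ − 1/R₂) → f = 15.35 cm (converging lens)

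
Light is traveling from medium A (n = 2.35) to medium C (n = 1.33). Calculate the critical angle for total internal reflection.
θc = arcsin(n₂/n₁) = 34.47°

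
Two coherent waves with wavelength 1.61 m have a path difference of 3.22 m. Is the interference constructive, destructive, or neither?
constructive — path difference = 2λ, a whole number of wavelengths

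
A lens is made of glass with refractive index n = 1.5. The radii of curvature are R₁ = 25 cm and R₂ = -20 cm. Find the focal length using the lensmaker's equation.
1/f = (n − 1)(1/R₁ − 1/R₂) → f = 22.22 cm (converging lens)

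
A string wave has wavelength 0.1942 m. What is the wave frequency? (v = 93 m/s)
f = v/λ = 478.9 Hz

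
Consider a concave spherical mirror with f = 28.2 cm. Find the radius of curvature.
R = 2|f| = 56.4 cm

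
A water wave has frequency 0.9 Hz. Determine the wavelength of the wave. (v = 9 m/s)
λ = v/f = 10 m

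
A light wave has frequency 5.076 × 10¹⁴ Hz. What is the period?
T = 1/f = 1.970 × 10⁻¹⁵ s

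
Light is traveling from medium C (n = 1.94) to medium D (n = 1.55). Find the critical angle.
θc = arcsin(n₂/n₁) = 53.03°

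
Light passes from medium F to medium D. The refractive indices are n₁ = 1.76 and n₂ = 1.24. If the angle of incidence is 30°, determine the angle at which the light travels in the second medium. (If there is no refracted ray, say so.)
sin θ₂ = (n₁/n₂)·sin θ₁ = 0.7097 → θ₂ = 45.21°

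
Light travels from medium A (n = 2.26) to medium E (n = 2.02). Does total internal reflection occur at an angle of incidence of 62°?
θc = arcsin(n₂/n₁) = 63.36°; 62° < θc, so no — the ray refracts.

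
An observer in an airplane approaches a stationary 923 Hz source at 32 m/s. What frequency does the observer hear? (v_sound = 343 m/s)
f_obs = f·(v + v_o)/v = 1009 Hz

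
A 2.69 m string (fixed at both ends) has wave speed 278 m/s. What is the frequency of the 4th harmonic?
fₙ = nv/(2L) = 206.7 Hz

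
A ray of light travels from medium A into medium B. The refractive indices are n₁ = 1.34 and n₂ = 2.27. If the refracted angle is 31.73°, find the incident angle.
sin θ₁ = (n₂/n₁)·sin θ₂ → θ₁ = 62.99°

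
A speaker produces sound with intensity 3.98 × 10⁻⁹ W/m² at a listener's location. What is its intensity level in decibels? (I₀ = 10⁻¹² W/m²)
β = 10·log₁₀(I/I₀) = 36 dB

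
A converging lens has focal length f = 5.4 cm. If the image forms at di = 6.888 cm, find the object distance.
1/do = 1/f − 1/di → do = 25 cm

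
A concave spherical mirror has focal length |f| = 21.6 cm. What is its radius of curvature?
R = 2|f| = 43.2 cm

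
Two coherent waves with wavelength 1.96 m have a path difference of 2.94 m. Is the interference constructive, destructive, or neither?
destructive — path difference = 1.5λ, an odd multiple of λ/2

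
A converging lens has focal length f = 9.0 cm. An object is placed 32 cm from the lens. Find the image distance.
1/di = 1/f − 1/do → di = 12.52 cm (real image)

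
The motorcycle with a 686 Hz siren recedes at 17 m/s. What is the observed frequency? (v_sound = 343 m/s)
f_obs = f·v/(v + v_s) = 653.6 Hz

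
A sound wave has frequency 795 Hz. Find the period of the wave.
T = 1/f = 0.001258 s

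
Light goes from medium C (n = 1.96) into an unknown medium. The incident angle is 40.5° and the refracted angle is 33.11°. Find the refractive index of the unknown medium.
n₂ = n₁·sin θ₁ / sin θ₂ = 2.33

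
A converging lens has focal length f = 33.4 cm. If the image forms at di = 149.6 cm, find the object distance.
1/do = 1/f − 1/di → do = 43 cm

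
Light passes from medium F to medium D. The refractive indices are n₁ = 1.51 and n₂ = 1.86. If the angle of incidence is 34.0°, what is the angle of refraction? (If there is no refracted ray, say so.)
sin θ₂ = (n₁/n₂)·sin θ₁ = 0.454 → θ₂ = 27°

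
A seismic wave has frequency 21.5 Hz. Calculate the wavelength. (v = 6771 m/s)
λ = v/f = 314.9 m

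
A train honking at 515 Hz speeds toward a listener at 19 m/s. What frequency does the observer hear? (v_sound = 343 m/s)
f_obs = f·v/(v − v_s) = 545.2 Hz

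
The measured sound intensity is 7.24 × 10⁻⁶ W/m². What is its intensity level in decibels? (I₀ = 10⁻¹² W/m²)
β = 10·log₁₀(I/I₀) = 68.6 dB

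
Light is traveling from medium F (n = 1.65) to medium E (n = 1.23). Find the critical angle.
θc = arcsin(n₂/n₁) = 48.2°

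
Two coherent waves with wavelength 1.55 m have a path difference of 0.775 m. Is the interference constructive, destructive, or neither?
destructive — path difference = 0.5λ, an odd multiple of λ/2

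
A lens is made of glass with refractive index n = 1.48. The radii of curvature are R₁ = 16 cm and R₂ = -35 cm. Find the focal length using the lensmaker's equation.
1/f = (n − 1)(1/R₁ − 1/R₂) → f = 22.88 cm (converging lens)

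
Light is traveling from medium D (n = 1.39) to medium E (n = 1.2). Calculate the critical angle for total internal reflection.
θc = arcsin(n₂/n₁) = 59.69°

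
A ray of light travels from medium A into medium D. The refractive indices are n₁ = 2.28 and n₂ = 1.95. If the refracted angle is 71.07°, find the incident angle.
sin θ₁ = (n₂/n₁)·sin θ₂ → θ₁ = 54°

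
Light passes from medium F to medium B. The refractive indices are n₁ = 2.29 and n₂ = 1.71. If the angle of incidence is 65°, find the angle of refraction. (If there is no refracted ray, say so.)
sin θ₂ = (n₁/n₂)·sin θ₁ = 1.214 > 1, so there is no refracted ray — the light undergoes total internal reflection.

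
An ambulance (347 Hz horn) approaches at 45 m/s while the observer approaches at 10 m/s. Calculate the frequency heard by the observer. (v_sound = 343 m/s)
f_obs = f·(v + v_o)/(v − v_s) = 411 Hz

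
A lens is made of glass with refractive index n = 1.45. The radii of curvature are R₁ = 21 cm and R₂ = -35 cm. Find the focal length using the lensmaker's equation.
1/f = (n − 1)(1/R₁ − 1/R₂) → f = 29.17 cm (converging lens)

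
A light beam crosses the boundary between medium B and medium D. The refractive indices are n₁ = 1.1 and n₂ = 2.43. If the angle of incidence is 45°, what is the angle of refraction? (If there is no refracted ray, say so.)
sin θ₂ = (n₁/n₂)·sin θ₁ = 0.3201 → θ₂ = 18.67°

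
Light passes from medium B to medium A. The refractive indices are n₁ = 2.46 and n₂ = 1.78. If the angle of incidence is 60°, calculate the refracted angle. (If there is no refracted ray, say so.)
sin θ₂ = (n₁/n₂)·sin θ₁ = 1.197 > 1, so there is no refracted ray — the light undergoes total internal reflection.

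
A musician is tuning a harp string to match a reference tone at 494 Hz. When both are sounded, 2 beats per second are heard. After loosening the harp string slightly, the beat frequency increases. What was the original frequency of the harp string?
492 Hz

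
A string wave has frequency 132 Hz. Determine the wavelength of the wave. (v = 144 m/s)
λ = v/f = 1.091 m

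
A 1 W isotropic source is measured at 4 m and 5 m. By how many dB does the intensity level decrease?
Δβ = 20·log₁₀(r₂/r₁) = 1.938 dB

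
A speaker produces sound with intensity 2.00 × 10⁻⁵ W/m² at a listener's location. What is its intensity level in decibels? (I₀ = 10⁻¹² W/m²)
β = 10·log₁₀(I/I₀) = 73.01 dB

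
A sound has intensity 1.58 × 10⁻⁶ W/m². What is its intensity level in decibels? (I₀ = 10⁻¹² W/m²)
β = 10·log₁₀(I/I₀) = 61.99 dB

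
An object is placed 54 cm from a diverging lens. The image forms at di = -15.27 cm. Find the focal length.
1/f = 1/do + 1/di → f = -21.29 cm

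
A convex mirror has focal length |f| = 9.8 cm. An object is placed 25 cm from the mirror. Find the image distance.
f = −9.8 cm (convex); 1/di = 1/f − 1/do → di = -7.04 cm (virtual image, behind mirror)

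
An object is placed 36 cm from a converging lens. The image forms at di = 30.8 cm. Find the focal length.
1/f = 1/do + 1/di → f = 16.6 cm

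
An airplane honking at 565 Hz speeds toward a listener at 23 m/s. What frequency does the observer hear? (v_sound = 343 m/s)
f_obs = f·v/(v − v_s) = 605.6 Hz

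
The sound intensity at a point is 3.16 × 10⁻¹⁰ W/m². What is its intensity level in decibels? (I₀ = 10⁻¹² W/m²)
β = 10·log₁₀(I/I₀) = 25 dB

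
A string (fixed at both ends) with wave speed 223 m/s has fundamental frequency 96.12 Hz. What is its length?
L = v/(2f₁) = 1.16 m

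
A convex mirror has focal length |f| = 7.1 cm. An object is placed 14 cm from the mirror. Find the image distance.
f = −7.1 cm (convex); 1/di = 1/f − 1/do → di = -4.711 cm (virtual image, behind mirror)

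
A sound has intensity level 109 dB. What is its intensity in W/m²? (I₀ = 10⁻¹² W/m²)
I = I₀·10^(β/10) = 7.94 × 10⁻² W/m²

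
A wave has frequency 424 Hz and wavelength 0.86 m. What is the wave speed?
v = fλ = 364.6 m/s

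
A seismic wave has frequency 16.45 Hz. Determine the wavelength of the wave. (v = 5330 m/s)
λ = v/f = 324 m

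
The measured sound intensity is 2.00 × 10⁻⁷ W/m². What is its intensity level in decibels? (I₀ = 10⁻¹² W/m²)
β = 10·log₁₀(I/I₀) = 53.01 dB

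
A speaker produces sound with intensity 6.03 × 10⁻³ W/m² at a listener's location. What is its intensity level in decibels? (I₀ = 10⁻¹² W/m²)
β = 10·log₁₀(I/I₀) = 97.8 dB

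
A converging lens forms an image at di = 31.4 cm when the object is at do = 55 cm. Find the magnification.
M = −di/do = -0.5709 (inverted image)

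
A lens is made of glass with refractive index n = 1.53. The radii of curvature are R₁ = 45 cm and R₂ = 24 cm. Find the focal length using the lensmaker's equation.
1/f = (n − 1)(1/R₁ − 1/R₂) → f = -97.04 cm (diverging lens)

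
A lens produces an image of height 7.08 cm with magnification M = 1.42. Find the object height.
ho = |hi|/|M| = 4.986 cm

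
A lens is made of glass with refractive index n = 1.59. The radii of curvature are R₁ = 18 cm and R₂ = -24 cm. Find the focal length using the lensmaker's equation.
1/f = (n − 1)(1/R₁ − 1/R₂) → f = 17.43 cm (converging lens)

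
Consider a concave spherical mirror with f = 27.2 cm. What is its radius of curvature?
R = 2|f| = 54.4 cm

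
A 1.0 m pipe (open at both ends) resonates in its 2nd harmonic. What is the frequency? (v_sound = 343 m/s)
fₙ = nv/(2L) = 343 Hz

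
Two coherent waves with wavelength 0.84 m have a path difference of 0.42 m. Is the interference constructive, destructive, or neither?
destructive — path difference = 0.5λ, an odd multiple of λ/2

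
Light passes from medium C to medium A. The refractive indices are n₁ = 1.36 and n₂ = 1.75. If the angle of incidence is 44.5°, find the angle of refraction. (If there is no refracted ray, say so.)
sin θ₂ = (n₁/n₂)·sin θ₁ = 0.5447 → θ₂ = 33°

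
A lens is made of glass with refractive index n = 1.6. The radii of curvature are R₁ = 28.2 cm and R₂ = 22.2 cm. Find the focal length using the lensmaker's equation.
1/f = (n − 1)(1/R₁ − 1/R₂) → f = -173.9 cm (diverging lens)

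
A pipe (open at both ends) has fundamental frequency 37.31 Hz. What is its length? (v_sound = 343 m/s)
L = v/(2f₁) = 4.597 m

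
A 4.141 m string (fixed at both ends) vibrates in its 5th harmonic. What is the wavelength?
λₙ = 2L/n = 1.656 m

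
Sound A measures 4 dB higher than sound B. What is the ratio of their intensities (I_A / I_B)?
I_A/I_B = 10^(Δβ/10) = 2.512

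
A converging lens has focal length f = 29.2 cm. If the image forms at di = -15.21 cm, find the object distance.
1/do = 1/f − 1/di → do = 10 cm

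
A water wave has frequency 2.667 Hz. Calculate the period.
T = 1/f = 0.375 s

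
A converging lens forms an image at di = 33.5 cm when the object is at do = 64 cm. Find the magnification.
M = −di/do = -0.5234 (inverted image)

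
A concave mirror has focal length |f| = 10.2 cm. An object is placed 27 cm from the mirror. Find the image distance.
f = +10.2 cm (concave); 1/di = 1/f − 1/do → di = 16.39 cm (real image, in front of mirror)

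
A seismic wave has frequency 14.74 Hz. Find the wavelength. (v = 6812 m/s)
λ = v/f = 462.1 m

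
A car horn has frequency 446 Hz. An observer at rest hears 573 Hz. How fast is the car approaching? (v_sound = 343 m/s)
v_s = v·(1 − f/f_obs) = 76.02 m/s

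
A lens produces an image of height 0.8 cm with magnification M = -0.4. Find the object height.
ho = |hi|/|M| = 2 cm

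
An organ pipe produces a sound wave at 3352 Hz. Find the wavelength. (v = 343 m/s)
λ = v/f = 0.1023 m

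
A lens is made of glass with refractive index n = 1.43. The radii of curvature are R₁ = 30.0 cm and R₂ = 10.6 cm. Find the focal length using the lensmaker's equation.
1/f = (n − 1)(1/R₁ − 1/R₂) → f = -38.12 cm (diverging lens)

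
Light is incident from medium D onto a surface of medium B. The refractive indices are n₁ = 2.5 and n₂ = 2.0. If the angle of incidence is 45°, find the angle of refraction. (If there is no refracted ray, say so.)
sin θ₂ = (n₁/n₂)·sin θ₁ = 0.8839 → θ₂ = 62.11°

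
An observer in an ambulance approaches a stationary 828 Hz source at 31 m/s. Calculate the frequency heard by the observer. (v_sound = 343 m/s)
f_obs = f·(v + v_o)/v = 902.8 Hz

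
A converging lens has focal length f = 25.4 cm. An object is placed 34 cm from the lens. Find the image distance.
1/di = 1/f − 1/do → di = 100.4 cm (real image)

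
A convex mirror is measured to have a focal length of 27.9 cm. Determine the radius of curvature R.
R = 2|f| = 55.8 cm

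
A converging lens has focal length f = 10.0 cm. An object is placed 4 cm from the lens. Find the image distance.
1/di = 1/f − 1/do → di = -6.667 cm (virtual image)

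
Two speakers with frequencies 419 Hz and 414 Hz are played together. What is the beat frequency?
5 Hz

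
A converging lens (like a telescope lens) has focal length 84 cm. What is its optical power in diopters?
P = 1/f = 1.19 D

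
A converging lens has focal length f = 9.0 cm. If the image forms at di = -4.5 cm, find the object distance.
1/do = 1/f − 1/di → do = 3 cm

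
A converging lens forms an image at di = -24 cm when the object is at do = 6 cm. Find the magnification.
M = −di/do = 4 (upright image)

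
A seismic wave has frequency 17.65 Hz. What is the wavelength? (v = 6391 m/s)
λ = v/f = 362.1 m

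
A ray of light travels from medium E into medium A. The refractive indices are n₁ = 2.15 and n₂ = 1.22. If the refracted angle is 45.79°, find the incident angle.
sin θ₁ = (n₂/n₁)·sin θ₂ → θ₁ = 24°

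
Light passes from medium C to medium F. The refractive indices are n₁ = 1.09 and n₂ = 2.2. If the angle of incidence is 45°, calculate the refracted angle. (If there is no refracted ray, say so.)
sin θ₂ = (n₁/n₂)·sin θ₁ = 0.3503 → θ₂ = 20.51°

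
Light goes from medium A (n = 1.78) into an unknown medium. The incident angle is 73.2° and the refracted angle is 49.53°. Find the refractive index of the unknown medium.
n₂ = n₁·sin θ₁ / sin θ₂ = 2.24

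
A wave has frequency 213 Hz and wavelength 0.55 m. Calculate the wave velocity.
v = fλ = 117.2 m/s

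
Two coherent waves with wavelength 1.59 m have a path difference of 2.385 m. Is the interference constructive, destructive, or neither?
destructive — path difference = 1.5λ, an odd multiple of λ/2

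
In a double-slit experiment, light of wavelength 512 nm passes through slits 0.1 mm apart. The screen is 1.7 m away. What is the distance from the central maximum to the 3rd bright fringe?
y = mλL/d = 26.11 mm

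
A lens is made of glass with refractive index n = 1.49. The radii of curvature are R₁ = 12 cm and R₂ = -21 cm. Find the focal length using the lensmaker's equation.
1/f = (n − 1)(1/R₁ − 1/R₂) → f = 15.58 cm (converging lens)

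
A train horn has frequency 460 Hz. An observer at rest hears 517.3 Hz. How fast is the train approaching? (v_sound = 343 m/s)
v_s = v·(1 − f/f_obs) = 37.99 m/s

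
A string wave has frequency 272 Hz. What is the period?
T = 1/f = 0.003676 s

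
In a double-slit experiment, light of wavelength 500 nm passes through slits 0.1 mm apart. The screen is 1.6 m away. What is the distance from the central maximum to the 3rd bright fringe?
y = mλL/d = 24 mm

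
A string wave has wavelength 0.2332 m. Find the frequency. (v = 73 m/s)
f = v/λ = 313 Hz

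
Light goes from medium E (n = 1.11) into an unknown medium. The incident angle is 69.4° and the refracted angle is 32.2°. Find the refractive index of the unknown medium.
n₂ = n₁·sin θ₁ / sin θ₂ = 1.95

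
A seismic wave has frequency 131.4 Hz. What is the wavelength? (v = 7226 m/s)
λ = v/f = 54.99 m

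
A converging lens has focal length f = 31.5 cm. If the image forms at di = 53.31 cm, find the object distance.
1/do = 1/f − 1/di → do = 77 cm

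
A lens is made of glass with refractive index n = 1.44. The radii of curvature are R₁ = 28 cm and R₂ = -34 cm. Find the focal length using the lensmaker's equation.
1/f = (n − 1)(1/R₁ − 1/R₂) → f = 34.9 cm (converging lens)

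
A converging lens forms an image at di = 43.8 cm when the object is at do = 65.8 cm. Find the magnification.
M = −di/do = -0.6657 (inverted image)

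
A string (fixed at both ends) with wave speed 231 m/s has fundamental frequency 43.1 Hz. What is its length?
L = v/(2f₁) = 2.68 m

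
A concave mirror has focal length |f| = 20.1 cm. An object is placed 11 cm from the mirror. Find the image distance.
f = +20.1 cm (concave); 1/di = 1/f − 1/do → di = -24.3 cm (virtual image, behind mirror)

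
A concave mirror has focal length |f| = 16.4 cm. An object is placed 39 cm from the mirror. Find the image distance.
f = +16.4 cm (concave); 1/di = 1/f − 1/do → di = 28.3 cm (real image, in front of mirror)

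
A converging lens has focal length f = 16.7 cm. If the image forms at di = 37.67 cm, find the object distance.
1/do = 1/f − 1/di → do = 30 cm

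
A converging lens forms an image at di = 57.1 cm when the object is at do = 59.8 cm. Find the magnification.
M = −di/do = -0.9548 (inverted image)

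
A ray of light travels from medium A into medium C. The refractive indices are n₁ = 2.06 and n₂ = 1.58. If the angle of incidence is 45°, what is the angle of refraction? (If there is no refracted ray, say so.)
sin θ₂ = (n₁/n₂)·sin θ₁ = 0.9219 → θ₂ = 67.21°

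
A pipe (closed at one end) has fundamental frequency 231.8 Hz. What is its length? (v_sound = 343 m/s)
L = v/(4f₁) = 0.3699 m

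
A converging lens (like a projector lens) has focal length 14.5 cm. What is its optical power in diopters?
P = 1/f = 6.897 D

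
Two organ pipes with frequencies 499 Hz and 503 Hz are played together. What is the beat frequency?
4 Hz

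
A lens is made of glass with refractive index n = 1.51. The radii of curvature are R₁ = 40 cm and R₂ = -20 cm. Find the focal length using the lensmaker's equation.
1/f = (n − 1)(1/R₁ − 1/R₂) → f = 26.14 cm (converging lens)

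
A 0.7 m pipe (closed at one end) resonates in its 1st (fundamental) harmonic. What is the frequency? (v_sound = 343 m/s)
fₙ = nv/(4L) = 122.5 Hz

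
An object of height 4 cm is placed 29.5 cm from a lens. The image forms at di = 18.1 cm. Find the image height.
hi = (-di/do) × ho = -2.454 cm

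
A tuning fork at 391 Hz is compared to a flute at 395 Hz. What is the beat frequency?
4 Hz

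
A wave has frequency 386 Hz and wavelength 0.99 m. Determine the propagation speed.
v = fλ = 382.1 m/s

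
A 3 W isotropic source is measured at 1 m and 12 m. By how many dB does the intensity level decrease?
Δβ = 20·log₁₀(r₂/r₁) = 21.58 dB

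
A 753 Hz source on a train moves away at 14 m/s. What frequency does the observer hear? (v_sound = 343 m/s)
f_obs = f·v/(v + v_s) = 723.5 Hz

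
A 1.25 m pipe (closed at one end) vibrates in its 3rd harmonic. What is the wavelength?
λₙ = 4L/n = 1.667 m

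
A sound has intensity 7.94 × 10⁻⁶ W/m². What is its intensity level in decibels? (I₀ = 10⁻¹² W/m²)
β = 10·log₁₀(I/I₀) = 69 dB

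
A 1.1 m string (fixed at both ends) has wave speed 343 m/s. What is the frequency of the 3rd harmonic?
fₙ = nv/(2L) = 467.7 Hz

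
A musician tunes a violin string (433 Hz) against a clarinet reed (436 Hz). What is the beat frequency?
3 Hz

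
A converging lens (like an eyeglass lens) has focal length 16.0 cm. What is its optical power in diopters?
P = 1/f = 6.25 D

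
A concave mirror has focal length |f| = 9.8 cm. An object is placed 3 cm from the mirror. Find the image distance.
f = +9.8 cm (concave); 1/di = 1/f − 1/do → di = -4.324 cm (virtual image, behind mirror)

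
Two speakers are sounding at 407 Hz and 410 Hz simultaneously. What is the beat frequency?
3 Hz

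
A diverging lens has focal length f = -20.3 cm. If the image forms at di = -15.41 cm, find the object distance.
1/do = 1/f − 1/di → do = 63.97 cm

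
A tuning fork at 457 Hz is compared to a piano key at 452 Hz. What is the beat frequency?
5 Hz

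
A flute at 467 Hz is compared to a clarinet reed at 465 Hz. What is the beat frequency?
2 Hz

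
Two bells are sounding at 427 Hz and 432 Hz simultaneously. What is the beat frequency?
5 Hz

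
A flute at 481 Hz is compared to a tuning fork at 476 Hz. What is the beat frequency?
5 Hz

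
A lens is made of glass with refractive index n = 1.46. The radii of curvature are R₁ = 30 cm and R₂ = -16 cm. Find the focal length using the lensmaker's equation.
1/f = (n − 1)(1/R₁ − 1/R₂) → f = 22.68 cm (converging lens)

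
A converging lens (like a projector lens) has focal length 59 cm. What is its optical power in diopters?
P = 1/f = 1.695 D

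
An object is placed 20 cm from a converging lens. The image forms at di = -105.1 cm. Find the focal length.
1/f = 1/do + 1/di → f = 24.7 cm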